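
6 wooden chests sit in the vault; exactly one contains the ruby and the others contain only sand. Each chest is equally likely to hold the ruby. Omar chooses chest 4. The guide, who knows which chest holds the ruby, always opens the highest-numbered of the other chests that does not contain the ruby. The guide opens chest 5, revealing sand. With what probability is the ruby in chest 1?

0

Condition on the true location of the ruby.
If it is in any of chests 1, 2, 3, and 4 (prior 1/6 each): the guide would have opened chest 6 instead, probability 0; weight (1/6)·0 = 0 each.
If it is in chest 5 (prior 1/6): the guide opened chest 5, so this case is ruled out; weight (1/6)·0 = 0.
If it is in chest 6 (prior 1/6): chest 5 is the highest-numbered option available, probability 1; weight (1/6)·1 = 1/6.
The weights sum to 1/6.
So P(the ruby in chest 1 | the guide opened chest 5) = 0 / (1/6) = 0.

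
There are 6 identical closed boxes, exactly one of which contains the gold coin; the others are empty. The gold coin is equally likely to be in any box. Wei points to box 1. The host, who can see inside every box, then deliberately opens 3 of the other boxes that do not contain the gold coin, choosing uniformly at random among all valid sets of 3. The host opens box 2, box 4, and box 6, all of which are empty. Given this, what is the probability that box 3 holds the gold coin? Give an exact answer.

Consider each possible location of the gold coin in turn.
If it is in box 1 (prior 1/6): the host has 10 equally likely choices, so probability 1/10; weight (1/6)·(1/10) = 1/60.
If it is in any of boxes 2, 4, and 6 (prior 1/6 each): that box was opened and seen not to hold the prize — ruled out; weight (1/6)·0 = 0 each.
If it is in either of boxes 3 and 5 (prior 1/6 each): the host has 4 equally likely choices, so probability 1/4; weight (1/6)·(1/4) = 1/24 each.
The weights sum to 1/10.
So P(the gold coin in box 3 | the host opened box 2, box 4, and box 6) = (1/24) / (1/10) = 5/12.

5/12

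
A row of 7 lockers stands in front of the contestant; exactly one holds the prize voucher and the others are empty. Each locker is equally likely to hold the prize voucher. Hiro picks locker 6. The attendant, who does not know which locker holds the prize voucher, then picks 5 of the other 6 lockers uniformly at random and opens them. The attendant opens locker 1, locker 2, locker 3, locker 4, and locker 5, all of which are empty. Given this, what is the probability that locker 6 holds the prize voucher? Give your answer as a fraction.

Condition on the true location of the prize voucher.
If it is in any of lockers 1, 2, 3, 4, and 5 (prior 1/7 each): that locker was opened and seen not to hold the prize — ruled out; weight (1/7)·0 = 0 each.
If it is in either of lockers 6 and 7 (prior 1/7 each): the attendant picks exactly this set with probability 1/6 regardless, and none is the prize; weight (1/7)·(1/6) = 1/42 each.
The weights sum to 1/21.
So P(the prize voucher in locker 6 | the attendant opened locker 1, locker 2, locker 3, locker 4, and locker 5) = (1/42) / (1/21) = 1/2.

1/2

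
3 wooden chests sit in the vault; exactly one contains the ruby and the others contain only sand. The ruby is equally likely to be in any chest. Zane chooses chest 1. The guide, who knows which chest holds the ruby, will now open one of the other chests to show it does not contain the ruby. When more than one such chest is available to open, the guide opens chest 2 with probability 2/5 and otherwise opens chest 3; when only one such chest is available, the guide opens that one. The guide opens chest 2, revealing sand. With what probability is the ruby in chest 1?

2/7

Consider each possible location of the ruby in turn.
If it is in chest 1 (prior 1/3): chest 2 is available, opened with probability 2/5; weight (1/3)·(2/5) = 2/15.
If it is in chest 2 (prior 1/3): the guide opened chest 2, so this case is ruled out; weight (1/3)·0 = 0.
If it is in chest 3 (prior 1/3): only chest 2 is available, probability 1; weight (1/3)·1 = 1/3.
The weights sum to 7/15.
So P(the ruby in chest 1 | the guide opened chest 2) = (2/15) / (7/15) = 2/7.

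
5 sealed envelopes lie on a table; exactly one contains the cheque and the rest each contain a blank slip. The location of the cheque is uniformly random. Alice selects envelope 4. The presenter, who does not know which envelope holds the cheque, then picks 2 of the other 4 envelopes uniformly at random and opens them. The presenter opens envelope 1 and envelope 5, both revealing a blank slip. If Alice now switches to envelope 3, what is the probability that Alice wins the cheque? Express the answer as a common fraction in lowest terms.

1/3

Condition on the true location of the cheque.
If it is in either of envelopes 1 and 5 (prior 1/5 each): that envelope was opened and seen not to hold the prize — ruled out; weight (1/5)·0 = 0 each.
If it is in any of envelopes 2, 3, and 4 (prior 1/5 each): the presenter picks exactly this set with probability 1/6 regardless, and none is the prize; weight (1/5)·(1/6) = 1/30 each.
The weights sum to 1/10.
So P(the cheque in envelope 3 | the presenter opened envelope 1 and envelope 5) = (1/30) / (1/10) = 1/3.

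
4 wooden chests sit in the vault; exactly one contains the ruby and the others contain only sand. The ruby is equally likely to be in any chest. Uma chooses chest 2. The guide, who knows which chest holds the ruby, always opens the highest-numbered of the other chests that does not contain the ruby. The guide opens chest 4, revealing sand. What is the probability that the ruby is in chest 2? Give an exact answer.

Apply Bayes' rule, conditioning on where the ruby actually is.
If it is in any of chests 1, 2, and 3 (prior 1/4 each): chest 4 is the highest-numbered option available, probability 1; weight (1/4)·1 = 1/4 each.
If it is in chest 4 (prior 1/4): the guide opened chest 4, so this case is ruled out; weight (1/4)·0 = 0.
The weights sum to 3/4.
So P(the ruby in chest 2 | the guide opened chest 4) = (1/4) / (3/4) = 1/3.

1/3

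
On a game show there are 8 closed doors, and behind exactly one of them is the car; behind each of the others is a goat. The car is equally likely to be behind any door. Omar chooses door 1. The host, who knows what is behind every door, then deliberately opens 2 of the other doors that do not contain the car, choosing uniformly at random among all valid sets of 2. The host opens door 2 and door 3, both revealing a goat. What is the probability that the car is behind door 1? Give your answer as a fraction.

1/8

Condition on the true location of the car.
If it is behind door 1 (prior 1/8): the host has 21 equally likely choices, so probability 1/21; weight (1/8)·(1/21) = 1/168.
If it is behind either of doors 2 and 3 (prior 1/8 each): that door was opened and seen not to hold the prize — ruled out; weight (1/8)·0 = 0 each.
If it is behind any of doors 4, 5, 6, 7, and 8 (prior 1/8 each): the host has 15 equally likely choices, so probability 1/15; weight (1/8)·(1/15) = 1/120 each.
The weights sum to 1/21.
So P(the car behind door 1 | the host opened door 2 and door 3) = (1/168) / (1/21) = 1/8.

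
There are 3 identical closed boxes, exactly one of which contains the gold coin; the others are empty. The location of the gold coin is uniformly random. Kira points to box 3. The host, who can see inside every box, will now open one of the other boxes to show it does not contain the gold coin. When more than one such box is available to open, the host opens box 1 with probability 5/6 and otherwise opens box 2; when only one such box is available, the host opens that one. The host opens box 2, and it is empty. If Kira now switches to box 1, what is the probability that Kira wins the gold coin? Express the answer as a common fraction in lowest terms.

Condition on the true location of the gold coin.
If it is in box 1 (prior 1/3): only box 2 is available, probability 1; weight (1/3)·1 = 1/3.
If it is in box 2 (prior 1/3): the host opened box 2, so this case is ruled out; weight (1/3)·0 = 0.
If it is in box 3 (prior 1/3): box 1 is available but not opened, probability 1/6; weight (1/3)·(1/6) = 1/18.
The weights sum to 7/18.
So P(the gold coin in box 1 | the host opened box 2) = (1/3) / (7/18) = 6/7.

6/7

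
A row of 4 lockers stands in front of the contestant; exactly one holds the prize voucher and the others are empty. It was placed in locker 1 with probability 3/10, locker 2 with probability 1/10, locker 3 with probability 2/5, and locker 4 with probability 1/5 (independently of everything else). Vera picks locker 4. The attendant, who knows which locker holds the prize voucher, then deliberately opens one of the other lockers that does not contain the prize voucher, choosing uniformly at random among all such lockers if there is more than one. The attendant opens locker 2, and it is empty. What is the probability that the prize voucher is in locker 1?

9/25

Consider each possible location of the prize voucher in turn.
If it is in locker 1 (prior 3/10): the attendant has 2 equally likely choices, so probability 1/2; weight (3/10)·(1/2) = 3/20.
If it is in locker 2 (prior 1/10): the attendant opened locker 2, so this case is ruled out; weight (1/10)·0 = 0.
If it is in locker 3 (prior 2/5): the attendant has 2 equally likely choices, so probability 1/2; weight (2/5)·(1/2) = 1/5.
If it is in locker 4 (prior 1/5): the attendant has 3 equally likely choices, so probability 1/3; weight (1/5)·(1/3) = 1/15.
The weights sum to 5/12.
So P(the prize voucher in locker 1 | the attendant opened locker 2) = (3/20) / (5/12) = 9/25.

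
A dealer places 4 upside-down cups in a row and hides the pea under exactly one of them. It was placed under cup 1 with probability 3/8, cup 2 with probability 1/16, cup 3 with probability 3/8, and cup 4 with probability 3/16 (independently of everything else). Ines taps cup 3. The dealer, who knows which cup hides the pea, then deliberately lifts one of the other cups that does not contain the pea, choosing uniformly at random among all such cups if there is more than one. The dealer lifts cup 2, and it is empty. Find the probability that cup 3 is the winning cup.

Consider each possible location of the pea in turn.
If it is under cup 1 (prior 3/8): the dealer has 2 equally likely choices, so probability 1/2; weight (3/8)·(1/2) = 3/16.
If it is under cup 2 (prior 1/16): the dealer opened cup 2, so this case is ruled out; weight (1/16)·0 = 0.
If it is under cup 3 (prior 3/8): the dealer has 3 equally likely choices, so probability 1/3; weight (3/8)·(1/3) = 1/8.
If it is under cup 4 (prior 3/16): the dealer has 2 equally likely choices, so probability 1/2; weight (3/16)·(1/2) = 3/32.
The weights sum to 13/32.
So P(the pea under cup 3 | the dealer opened cup 2) = (1/8) / (13/32) = 4/13.

4/13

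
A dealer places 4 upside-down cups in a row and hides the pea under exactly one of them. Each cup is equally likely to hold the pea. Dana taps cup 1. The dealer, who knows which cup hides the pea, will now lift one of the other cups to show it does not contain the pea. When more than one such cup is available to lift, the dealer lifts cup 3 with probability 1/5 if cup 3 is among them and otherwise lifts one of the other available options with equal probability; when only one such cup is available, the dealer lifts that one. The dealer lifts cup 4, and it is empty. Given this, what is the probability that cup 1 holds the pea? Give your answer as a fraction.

4/17

Apply Bayes' rule, conditioning on where the pea actually is.
If it is under cup 1 (prior 1/4): cup 3 is available but not opened; cup 4 gets probability (1 − 1/5)/2 = 2/5; weight (1/4)·(2/5) = 1/10.
If it is under cup 2 (prior 1/4): cup 3 is available but not opened, probability 4/5; weight (1/4)·(4/5) = 1/5.
If it is under cup 3 (prior 1/4): cup 3 holds the prize so is unavailable; the dealer chooses uniformly among the 2 others, probability 1/2; weight (1/4)·(1/2) = 1/8.
If it is under cup 4 (prior 1/4): the dealer opened cup 4, so this case is ruled out; weight (1/4)·0 = 0.
The weights sum to 17/40.
So P(the pea under cup 1 | the dealer opened cup 4) = (1/10) / (17/40) = 4/17.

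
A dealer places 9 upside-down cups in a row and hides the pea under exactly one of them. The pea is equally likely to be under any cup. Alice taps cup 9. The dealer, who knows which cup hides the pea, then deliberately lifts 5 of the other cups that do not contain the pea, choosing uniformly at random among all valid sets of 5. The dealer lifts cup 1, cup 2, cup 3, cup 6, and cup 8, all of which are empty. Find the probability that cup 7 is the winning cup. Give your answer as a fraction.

Condition on the true location of the pea.
If it is under any of cups 1, 2, 3, 6, and 8 (prior 1/9 each): that cup was opened and seen not to hold the prize — ruled out; weight (1/9)·0 = 0 each.
If it is under any of cups 4, 5, and 7 (prior 1/9 each): the dealer has 21 equally likely choices, so probability 1/21; weight (1/9)·(1/21) = 1/189 each.
If it is under cup 9 (prior 1/9): the dealer has 56 equally likely choices, so probability 1/56; weight (1/9)·(1/56) = 1/504.
The weights sum to 1/56.
So P(the pea under cup 7 | the dealer opened cup 1, cup 2, cup 3, cup 6, and cup 8) = (1/189) / (1/56) = 8/27.

8/27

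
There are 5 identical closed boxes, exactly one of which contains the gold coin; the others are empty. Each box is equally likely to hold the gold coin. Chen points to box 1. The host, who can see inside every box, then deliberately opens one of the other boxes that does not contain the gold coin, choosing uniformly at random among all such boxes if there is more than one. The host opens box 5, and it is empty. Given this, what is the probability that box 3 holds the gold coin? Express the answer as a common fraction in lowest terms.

4/15

Consider each possible location of the gold coin in turn.
If it is in box 1 (prior 1/5): the host has 4 equally likely choices, so probability 1/4; weight (1/5)·(1/4) = 1/20.
If it is in any of boxes 2, 3, and 4 (prior 1/5 each): the host has 3 equally likely choices, so probability 1/3; weight (1/5)·(1/3) = 1/15 each.
If it is in box 5 (prior 1/5): the host opened box 5, so this case is ruled out; weight (1/5)·0 = 0.
The weights sum to 1/4.
So P(the gold coin in box 3 | the host opened box 5) = (1/15) / (1/4) = 4/15.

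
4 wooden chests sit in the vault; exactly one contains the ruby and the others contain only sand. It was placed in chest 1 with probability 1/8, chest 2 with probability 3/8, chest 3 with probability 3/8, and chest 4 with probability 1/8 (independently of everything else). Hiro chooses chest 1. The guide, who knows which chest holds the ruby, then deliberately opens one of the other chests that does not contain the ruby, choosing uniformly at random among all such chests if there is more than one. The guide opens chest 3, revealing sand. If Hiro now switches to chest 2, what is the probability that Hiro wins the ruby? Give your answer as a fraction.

9/14

Consider each possible location of the ruby in turn.
If it is in chest 1 (prior 1/8): the guide has 3 equally likely choices, so probability 1/3; weight (1/8)·(1/3) = 1/24.
If it is in chest 2 (prior 3/8): the guide has 2 equally likely choices, so probability 1/2; weight (3/8)·(1/2) = 3/16.
If it is in chest 3 (prior 3/8): the guide opened chest 3, so this case is ruled out; weight (3/8)·0 = 0.
If it is in chest 4 (prior 1/8): the guide has 2 equally likely choices, so probability 1/2; weight (1/8)·(1/2) = 1/16.
The weights sum to 7/24.
So P(the ruby in chest 2 | the guide opened chest 3) = (3/16) / (7/24) = 9/14.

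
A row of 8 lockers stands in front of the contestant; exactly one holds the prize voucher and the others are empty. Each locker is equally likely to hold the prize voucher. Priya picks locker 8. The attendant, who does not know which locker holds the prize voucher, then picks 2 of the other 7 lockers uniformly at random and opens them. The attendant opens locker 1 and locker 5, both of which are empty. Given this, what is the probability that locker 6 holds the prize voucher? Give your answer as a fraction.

1/6

Condition on the true location of the prize voucher.
If it is in either of lockers 1 and 5 (prior 1/8 each): that locker was opened and seen not to hold the prize — ruled out; weight (1/8)·0 = 0 each.
If it is in any of lockers 2, 3, 4, 6, 7, and 8 (prior 1/8 each): the attendant picks exactly this set with probability 1/21 regardless, and none is the prize; weight (1/8)·(1/21) = 1/168 each.
The weights sum to 1/28.
So P(the prize voucher in locker 6 | the attendant opened locker 1 and locker 5) = (1/168) / (1/28) = 1/6.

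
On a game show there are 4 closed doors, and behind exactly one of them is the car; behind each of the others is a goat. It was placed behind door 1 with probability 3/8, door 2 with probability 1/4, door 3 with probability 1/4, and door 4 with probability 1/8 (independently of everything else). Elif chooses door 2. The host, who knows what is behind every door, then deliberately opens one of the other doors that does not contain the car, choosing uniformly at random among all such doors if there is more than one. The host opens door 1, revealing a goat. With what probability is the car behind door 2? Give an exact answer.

4/13

Apply Bayes' rule, conditioning on where the car actually is.
If it is behind door 1 (prior 3/8): the host opened door 1, so this case is ruled out; weight (3/8)·0 = 0.
If it is behind door 2 (prior 1/4): the host has 3 equally likely choices, so probability 1/3; weight (1/4)·(1/3) = 1/12.
If it is behind door 3 (prior 1/4): the host has 2 equally likely choices, so probability 1/2; weight (1/4)·(1/2) = 1/8.
If it is behind door 4 (prior 1/8): the host has 2 equally likely choices, so probability 1/2; weight (1/8)·(1/2) = 1/16.
The weights sum to 13/48.
So P(the car behind door 2 | the host opened door 1) = (1/12) / (13/48) = 4/13.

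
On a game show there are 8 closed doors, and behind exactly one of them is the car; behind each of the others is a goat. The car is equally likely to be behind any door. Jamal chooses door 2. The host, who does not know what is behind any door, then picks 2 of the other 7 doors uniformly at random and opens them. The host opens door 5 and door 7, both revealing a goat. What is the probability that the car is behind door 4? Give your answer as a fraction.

Apply Bayes' rule, conditioning on where the car actually is.
If it is behind any of doors 1, 2, 3, 4, 6, and 8 (prior 1/8 each): the host picks exactly this set with probability 1/21 regardless, and none is the prize; weight (1/8)·(1/21) = 1/168 each.
If it is behind either of doors 5 and 7 (prior 1/8 each): that door was opened and seen not to hold the prize — ruled out; weight (1/8)·0 = 0 each.
The weights sum to 1/28.
So P(the car behind door 4 | the host opened door 5 and door 7) = (1/168) / (1/28) = 1/6.

1/6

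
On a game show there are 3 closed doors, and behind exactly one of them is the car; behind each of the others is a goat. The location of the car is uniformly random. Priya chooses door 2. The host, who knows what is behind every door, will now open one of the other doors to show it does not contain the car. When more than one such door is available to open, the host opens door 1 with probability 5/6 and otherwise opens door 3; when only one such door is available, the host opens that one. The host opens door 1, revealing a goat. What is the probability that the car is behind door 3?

Consider each possible location of the car in turn.
If it is behind door 1 (prior 1/3): the host opened door 1, so this case is ruled out; weight (1/3)·0 = 0.
If it is behind door 2 (prior 1/3): door 1 is available, opened with probability 5/6; weight (1/3)·(5/6) = 5/18.
If it is behind door 3 (prior 1/3): only door 1 is available, probability 1; weight (1/3)·1 = 1/3.
The weights sum to 11/18.
So P(the car behind door 3 | the host opened door 1) = (1/3) / (11/18) = 6/11.

6/11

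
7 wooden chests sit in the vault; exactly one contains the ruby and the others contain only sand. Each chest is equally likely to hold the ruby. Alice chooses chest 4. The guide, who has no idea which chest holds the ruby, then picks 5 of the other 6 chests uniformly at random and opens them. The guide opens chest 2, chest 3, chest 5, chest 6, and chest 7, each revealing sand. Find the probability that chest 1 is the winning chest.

Consider each possible location of the ruby in turn.
If it is in either of chests 1 and 4 (prior 1/7 each): the guide picks exactly this set with probability 1/6 regardless, and none is the prize; weight (1/7)·(1/6) = 1/42 each.
If it is in any of chests 2, 3, 5, 6, and 7 (prior 1/7 each): that chest was opened and seen not to hold the prize — ruled out; weight (1/7)·0 = 0 each.
The weights sum to 1/21.
So P(the ruby in chest 1 | the guide opened chest 2, chest 3, chest 5, chest 6, and chest 7) = (1/42) / (1/21) = 1/2.

1/2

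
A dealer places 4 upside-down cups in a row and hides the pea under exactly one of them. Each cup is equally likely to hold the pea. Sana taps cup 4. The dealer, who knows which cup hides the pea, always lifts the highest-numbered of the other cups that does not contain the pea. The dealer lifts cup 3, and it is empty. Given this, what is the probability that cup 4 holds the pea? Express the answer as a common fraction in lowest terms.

1/3

Consider each possible location of the pea in turn.
If it is under any of cups 1, 2, and 4 (prior 1/4 each): cup 3 is the highest-numbered option available, probability 1; weight (1/4)·1 = 1/4 each.
If it is under cup 3 (prior 1/4): the dealer opened cup 3, so this case is ruled out; weight (1/4)·0 = 0.
The weights sum to 3/4.
So P(the pea under cup 4 | the dealer opened cup 3) = (1/4) / (3/4) = 1/3.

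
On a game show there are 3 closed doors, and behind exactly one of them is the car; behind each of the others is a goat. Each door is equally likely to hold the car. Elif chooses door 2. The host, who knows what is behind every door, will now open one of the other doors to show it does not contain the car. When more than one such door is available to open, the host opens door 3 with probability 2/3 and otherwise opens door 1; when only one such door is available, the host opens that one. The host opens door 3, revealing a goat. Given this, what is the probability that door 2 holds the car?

2/5

Consider each possible location of the car in turn.
If it is behind door 1 (prior 1/3): only door 3 is available, probability 1; weight (1/3)·1 = 1/3.
If it is behind door 2 (prior 1/3): door 3 is available, opened with probability 2/3; weight (1/3)·(2/3) = 2/9.
If it is behind door 3 (prior 1/3): the host opened door 3, so this case is ruled out; weight (1/3)·0 = 0.
The weights sum to 5/9.
So P(the car behind door 2 | the host opened door 3) = (2/9) / (5/9) = 2/5.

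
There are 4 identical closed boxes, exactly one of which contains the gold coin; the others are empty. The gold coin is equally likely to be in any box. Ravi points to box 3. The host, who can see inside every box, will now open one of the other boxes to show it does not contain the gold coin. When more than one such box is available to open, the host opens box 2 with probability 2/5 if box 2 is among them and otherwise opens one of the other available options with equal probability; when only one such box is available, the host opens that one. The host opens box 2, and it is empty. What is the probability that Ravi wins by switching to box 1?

1/3

Apply Bayes' rule, conditioning on where the gold coin actually is.
If it is in any of boxes 1, 3, and 4 (prior 1/4 each): box 2 is available, opened with probability 2/5; weight (1/4)·(2/5) = 1/10 each.
If it is in box 2 (prior 1/4): the host opened box 2, so this case is ruled out; weight (1/4)·0 = 0.
The weights sum to 3/10.
So P(the gold coin in box 1 | the host opened box 2) = (1/10) / (3/10) = 1/3.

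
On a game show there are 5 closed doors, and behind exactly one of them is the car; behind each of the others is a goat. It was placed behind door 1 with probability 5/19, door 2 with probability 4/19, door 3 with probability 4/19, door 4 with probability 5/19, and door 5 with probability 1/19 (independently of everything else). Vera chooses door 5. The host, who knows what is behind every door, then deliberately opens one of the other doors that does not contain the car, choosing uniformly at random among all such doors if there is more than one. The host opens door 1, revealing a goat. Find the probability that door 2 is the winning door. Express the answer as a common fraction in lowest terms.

Apply Bayes' rule, conditioning on where the car actually is.
If it is behind door 1 (prior 5/19): the host opened door 1, so this case is ruled out; weight (5/19)·0 = 0.
If it is behind either of doors 2 and 3 (prior 4/19 each): the host has 3 equally likely choices, so probability 1/3; weight (4/19)·(1/3) = 4/57 each.
If it is behind door 4 (prior 5/19): the host has 3 equally likely choices, so probability 1/3; weight (5/19)·(1/3) = 5/57.
If it is behind door 5 (prior 1/19): the host has 4 equally likely choices, so probability 1/4; weight (1/19)·(1/4) = 1/76.
The weights sum to 55/228.
So P(the car behind door 2 | the host opened door 1) = (4/57) / (55/228) = 16/55.

16/55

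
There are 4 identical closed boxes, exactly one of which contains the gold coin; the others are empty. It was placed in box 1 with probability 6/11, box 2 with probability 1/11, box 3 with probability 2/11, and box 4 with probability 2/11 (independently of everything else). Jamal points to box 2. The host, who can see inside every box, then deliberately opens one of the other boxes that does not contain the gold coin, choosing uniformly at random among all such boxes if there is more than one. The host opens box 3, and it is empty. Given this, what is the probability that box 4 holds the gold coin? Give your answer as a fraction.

Condition on the true location of the gold coin.
If it is in box 1 (prior 6/11): the host has 2 equally likely choices, so probability 1/2; weight (6/11)·(1/2) = 3/11.
If it is in box 2 (prior 1/11): the host has 3 equally likely choices, so probability 1/3; weight (1/11)·(1/3) = 1/33.
If it is in box 3 (prior 2/11): the host opened box 3, so this case is ruled out; weight (2/11)·0 = 0.
If it is in box 4 (prior 2/11): the host has 2 equally likely choices, so probability 1/2; weight (2/11)·(1/2) = 1/11.
The weights sum to 13/33.
So P(the gold coin in box 4 | the host opened box 3) = (1/11) / (13/33) = 3/13.

3/13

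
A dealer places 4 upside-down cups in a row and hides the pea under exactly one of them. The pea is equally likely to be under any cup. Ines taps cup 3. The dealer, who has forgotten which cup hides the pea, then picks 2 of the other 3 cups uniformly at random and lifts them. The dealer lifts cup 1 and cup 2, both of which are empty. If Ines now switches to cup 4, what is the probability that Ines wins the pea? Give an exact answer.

Because the dealer chose which cups to lift without knowing where the pea is, the choice is independent of the prize location. Learning that none of the 2 opened cups holds the pea simply rules out those 2 locations and leaves the remaining 2 cups still equally likely by symmetry.
So P(the pea under cup 4) = 1/2.

1/2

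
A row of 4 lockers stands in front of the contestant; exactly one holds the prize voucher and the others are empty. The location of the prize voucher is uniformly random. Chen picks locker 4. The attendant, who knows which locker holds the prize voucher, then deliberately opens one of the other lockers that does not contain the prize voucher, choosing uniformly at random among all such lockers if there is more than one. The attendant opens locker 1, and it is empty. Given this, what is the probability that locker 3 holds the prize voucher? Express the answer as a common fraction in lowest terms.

Condition on the true location of the prize voucher.
If it is in locker 1 (prior 1/4): the attendant opened locker 1, so this case is ruled out; weight (1/4)·0 = 0.
If it is in either of lockers 2 and 3 (prior 1/4 each): the attendant has 2 equally likely choices, so probability 1/2; weight (1/4)·(1/2) = 1/8 each.
If it is in locker 4 (prior 1/4): the attendant has 3 equally likely choices, so probability 1/3; weight (1/4)·(1/3) = 1/12.
The weights sum to 1/3.
So P(the prize voucher in locker 3 | the attendant opened locker 1) = (1/8) / (1/3) = 3/8.

3/8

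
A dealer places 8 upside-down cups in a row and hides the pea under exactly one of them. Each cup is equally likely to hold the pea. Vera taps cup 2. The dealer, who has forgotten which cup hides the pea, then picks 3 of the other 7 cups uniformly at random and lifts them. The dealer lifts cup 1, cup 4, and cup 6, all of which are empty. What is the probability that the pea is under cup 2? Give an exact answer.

1/5

Condition on the true location of the pea.
If it is under any of cups 1, 4, and 6 (prior 1/8 each): that cup was opened and seen not to hold the prize — ruled out; weight (1/8)·0 = 0 each.
If it is under any of cups 2, 3, 5, 7, and 8 (prior 1/8 each): the dealer picks exactly this set with probability 1/35 regardless, and none is the prize; weight (1/8)·(1/35) = 1/280 each.
The weights sum to 1/56.
So P(the pea under cup 2 | the dealer opened cup 1, cup 4, and cup 6) = (1/280) / (1/56) = 1/5.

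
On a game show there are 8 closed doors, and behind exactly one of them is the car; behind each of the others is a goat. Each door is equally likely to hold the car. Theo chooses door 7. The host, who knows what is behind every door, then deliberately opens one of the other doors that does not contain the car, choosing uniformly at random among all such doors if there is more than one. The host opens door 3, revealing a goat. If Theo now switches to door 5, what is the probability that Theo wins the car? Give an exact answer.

Consider each possible location of the car in turn.
If it is behind any of doors 1, 2, 4, 5, 6, and 8 (prior 1/8 each): the host has 6 equally likely choices, so probability 1/6; weight (1/8)·(1/6) = 1/48 each.
If it is behind door 3 (prior 1/8): the host opened door 3, so this case is ruled out; weight (1/8)·0 = 0.
If it is behind door 7 (prior 1/8): the host has 7 equally likely choices, so probability 1/7; weight (1/8)·(1/7) = 1/56.
The weights sum to 1/7.
So P(the car behind door 5 | the host opened door 3) = (1/48) / (1/7) = 7/48.

7/48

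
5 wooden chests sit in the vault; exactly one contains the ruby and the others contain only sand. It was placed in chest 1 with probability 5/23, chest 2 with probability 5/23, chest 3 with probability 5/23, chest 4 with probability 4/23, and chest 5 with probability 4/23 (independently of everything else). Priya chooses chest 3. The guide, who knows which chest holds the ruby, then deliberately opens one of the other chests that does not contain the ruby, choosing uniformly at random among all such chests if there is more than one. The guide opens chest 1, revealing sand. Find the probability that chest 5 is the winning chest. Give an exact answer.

Condition on the true location of the ruby.
If it is in chest 1 (prior 5/23): the guide opened chest 1, so this case is ruled out; weight (5/23)·0 = 0.
If it is in chest 2 (prior 5/23): the guide has 3 equally likely choices, so probability 1/3; weight (5/23)·(1/3) = 5/69.
If it is in chest 3 (prior 5/23): the guide has 4 equally likely choices, so probability 1/4; weight (5/23)·(1/4) = 5/92.
If it is in either of chests 4 and 5 (prior 4/23 each): the guide has 3 equally likely choices, so probability 1/3; weight (4/23)·(1/3) = 4/69 each.
The weights sum to 67/276.
So P(the ruby in chest 5 | the guide opened chest 1) = (4/69) / (67/276) = 16/67.

16/67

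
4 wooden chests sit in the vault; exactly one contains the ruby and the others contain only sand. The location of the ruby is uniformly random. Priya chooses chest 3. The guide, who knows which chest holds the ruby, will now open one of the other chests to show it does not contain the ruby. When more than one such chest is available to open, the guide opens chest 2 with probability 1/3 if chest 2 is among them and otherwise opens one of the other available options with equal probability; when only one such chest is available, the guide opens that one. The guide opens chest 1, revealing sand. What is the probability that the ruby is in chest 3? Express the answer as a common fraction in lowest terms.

Consider each possible location of the ruby in turn.
If it is in chest 1 (prior 1/4): the guide opened chest 1, so this case is ruled out; weight (1/4)·0 = 0.
If it is in chest 2 (prior 1/4): chest 2 holds the prize so is unavailable; the guide chooses uniformly among the 2 others, probability 1/2; weight (1/4)·(1/2) = 1/8.
If it is in chest 3 (prior 1/4): chest 2 is available but not opened; chest 1 gets probability (1 − 1/3)/2 = 1/3; weight (1/4)·(1/3) = 1/12.
If it is in chest 4 (prior 1/4): chest 2 is available but not opened, probability 2/3; weight (1/4)·(2/3) = 1/6.
The weights sum to 3/8.
So P(the ruby in chest 3 | the guide opened chest 1) = (1/12) / (3/8) = 2/9.

2/9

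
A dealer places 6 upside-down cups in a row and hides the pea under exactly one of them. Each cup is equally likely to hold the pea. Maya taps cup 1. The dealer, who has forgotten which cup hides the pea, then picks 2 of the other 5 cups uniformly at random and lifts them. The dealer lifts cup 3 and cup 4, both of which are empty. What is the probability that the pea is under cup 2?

Consider each possible location of the pea in turn.
If it is under any of cups 1, 2, 5, and 6 (prior 1/6 each): the dealer picks exactly this set with probability 1/10 regardless, and none is the prize; weight (1/6)·(1/10) = 1/60 each.
If it is under either of cups 3 and 4 (prior 1/6 each): that cup was opened and seen not to hold the prize — ruled out; weight (1/6)·0 = 0 each.
The weights sum to 1/15.
So P(the pea under cup 2 | the dealer opened cup 3 and cup 4) = (1/60) / (1/15) = 1/4.

1/4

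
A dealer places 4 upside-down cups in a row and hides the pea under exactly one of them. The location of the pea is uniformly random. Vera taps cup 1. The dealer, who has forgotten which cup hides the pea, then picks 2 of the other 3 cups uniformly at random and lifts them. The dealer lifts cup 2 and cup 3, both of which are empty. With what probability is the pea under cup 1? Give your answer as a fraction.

Apply Bayes' rule, conditioning on where the pea actually is.
If it is under either of cups 1 and 4 (prior 1/4 each): the dealer picks exactly this set with probability 1/3 regardless, and none is the prize; weight (1/4)·(1/3) = 1/12 each.
If it is under either of cups 2 and 3 (prior 1/4 each): that cup was opened and seen not to hold the prize — ruled out; weight (1/4)·0 = 0 each.
The weights sum to 1/6.
So P(the pea under cup 1 | the dealer opened cup 2 and cup 3) = (1/12) / (1/6) = 1/2.

1/2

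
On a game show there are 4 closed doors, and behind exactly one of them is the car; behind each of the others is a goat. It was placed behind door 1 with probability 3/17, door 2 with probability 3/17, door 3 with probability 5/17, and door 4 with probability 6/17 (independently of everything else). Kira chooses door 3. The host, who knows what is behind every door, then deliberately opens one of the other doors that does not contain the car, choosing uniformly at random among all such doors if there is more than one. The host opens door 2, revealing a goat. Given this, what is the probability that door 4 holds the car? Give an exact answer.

Apply Bayes' rule, conditioning on where the car actually is.
If it is behind door 1 (prior 3/17): the host has 2 equally likely choices, so probability 1/2; weight (3/17)·(1/2) = 3/34.
If it is behind door 2 (prior 3/17): the host opened door 2, so this case is ruled out; weight (3/17)·0 = 0.
If it is behind door 3 (prior 5/17): the host has 3 equally likely choices, so probability 1/3; weight (5/17)·(1/3) = 5/51.
If it is behind door 4 (prior 6/17): the host has 2 equally likely choices, so probability 1/2; weight (6/17)·(1/2) = 3/17.
The weights sum to 37/102.
So P(the car behind door 4 | the host opened door 2) = (3/17) / (37/102) = 18/37.

18/37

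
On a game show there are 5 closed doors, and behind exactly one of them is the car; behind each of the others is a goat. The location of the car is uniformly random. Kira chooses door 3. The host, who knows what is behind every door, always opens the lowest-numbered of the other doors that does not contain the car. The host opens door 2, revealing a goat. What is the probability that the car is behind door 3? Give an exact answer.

0

Consider each possible location of the car in turn.
If it is behind door 1 (prior 1/5): door 2 is the lowest-numbered option available, probability 1; weight (1/5)·1 = 1/5.
If it is behind door 2 (prior 1/5): the host opened door 2, so this case is ruled out; weight (1/5)·0 = 0.
If it is behind any of doors 3, 4, and 5 (prior 1/5 each): the host would have opened door 1 instead, probability 0; weight (1/5)·0 = 0 each.
The weights sum to 1/5.
So P(the car behind door 3 | the host opened door 2) = 0 / (1/5) = 0.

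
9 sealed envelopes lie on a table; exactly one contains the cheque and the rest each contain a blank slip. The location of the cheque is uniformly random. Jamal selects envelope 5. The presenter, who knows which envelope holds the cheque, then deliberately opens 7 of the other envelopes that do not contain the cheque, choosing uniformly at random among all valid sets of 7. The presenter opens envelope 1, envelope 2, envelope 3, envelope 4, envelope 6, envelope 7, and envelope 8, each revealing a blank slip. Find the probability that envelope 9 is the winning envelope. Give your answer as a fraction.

8/9

Condition on the true location of the cheque.
If it is in any of envelopes 1, 2, 3, 4, 6, 7, and 8 (prior 1/9 each): that envelope was opened and seen not to hold the prize — ruled out; weight (1/9)·0 = 0 each.
If it is in envelope 5 (prior 1/9): the presenter has 8 equally likely choices, so probability 1/8; weight (1/9)·(1/8) = 1/72.
If it is in envelope 9 (prior 1/9): the presenter has no choice, probability 1; weight (1/9)·1 = 1/9.
The weights sum to 1/8.
So P(the cheque in envelope 9 | the presenter opened envelope 1, envelope 2, envelope 3, envelope 4, envelope 6, envelope 7, and envelope 8) = (1/9) / (1/8) = 8/9.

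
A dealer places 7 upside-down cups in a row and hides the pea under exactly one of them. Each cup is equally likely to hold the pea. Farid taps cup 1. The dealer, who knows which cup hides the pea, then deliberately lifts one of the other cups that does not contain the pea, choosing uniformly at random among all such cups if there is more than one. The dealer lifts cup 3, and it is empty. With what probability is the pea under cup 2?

Condition on the true location of the pea.
If it is under cup 1 (prior 1/7): the dealer has 6 equally likely choices, so probability 1/6; weight (1/7)·(1/6) = 1/42.
If it is under any of cups 2, 4, 5, 6, and 7 (prior 1/7 each): the dealer has 5 equally likely choices, so probability 1/5; weight (1/7)·(1/5) = 1/35 each.
If it is under cup 3 (prior 1/7): the dealer opened cup 3, so this case is ruled out; weight (1/7)·0 = 0.
The weights sum to 1/6.
So P(the pea under cup 2 | the dealer opened cup 3) = (1/35) / (1/6) = 6/35.

6/35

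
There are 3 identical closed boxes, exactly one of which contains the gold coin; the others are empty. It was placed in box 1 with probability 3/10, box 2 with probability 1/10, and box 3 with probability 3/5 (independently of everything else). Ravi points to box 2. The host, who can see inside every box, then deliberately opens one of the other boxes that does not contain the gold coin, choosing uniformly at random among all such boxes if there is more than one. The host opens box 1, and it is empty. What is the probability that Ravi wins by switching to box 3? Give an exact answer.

Apply Bayes' rule, conditioning on where the gold coin actually is.
If it is in box 1 (prior 3/10): the host opened box 1, so this case is ruled out; weight (3/10)·0 = 0.
If it is in box 2 (prior 1/10): the host has 2 equally likely choices, so probability 1/2; weight (1/10)·(1/2) = 1/20.
If it is in box 3 (prior 3/5): the host has no choice, probability 1; weight (3/5)·1 = 3/5.
The weights sum to 13/20.
So P(the gold coin in box 3 | the host opened box 1) = (3/5) / (13/20) = 12/13.

12/13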